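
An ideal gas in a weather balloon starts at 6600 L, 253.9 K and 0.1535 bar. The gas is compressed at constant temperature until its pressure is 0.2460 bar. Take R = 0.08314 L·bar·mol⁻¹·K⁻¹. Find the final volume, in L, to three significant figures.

T constant ⇒ Boyle's law P V = const: T₂ = T₁; V₂ = V₁·(P₁/P₂) = 4118 L.

V₂ ≈ 4.12e+03 L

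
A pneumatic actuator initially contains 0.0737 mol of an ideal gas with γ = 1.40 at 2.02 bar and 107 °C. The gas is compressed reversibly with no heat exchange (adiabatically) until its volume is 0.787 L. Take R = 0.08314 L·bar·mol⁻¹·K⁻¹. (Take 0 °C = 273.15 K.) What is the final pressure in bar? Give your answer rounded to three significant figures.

P₂ ≈ 3.45 bar

Convert: T₁ = 380.1 K.
From PV = nRT: V₁ = nRT₁/P₁ = 1.153 L.
Reversible adiabatic, γ = 1.40: T₂ = T₁·(V₁/V₂)^(γ−1) = 442.9 K; P₂ = P₁·(V₁/V₂)^γ = 3.448 bar.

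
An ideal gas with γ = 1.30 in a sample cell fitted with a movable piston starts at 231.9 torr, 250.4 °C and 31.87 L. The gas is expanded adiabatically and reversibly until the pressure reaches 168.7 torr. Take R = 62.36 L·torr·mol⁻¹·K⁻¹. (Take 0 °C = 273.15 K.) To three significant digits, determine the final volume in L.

Convert: T₁ = 523.5 K.
Reversible adiabatic, γ = 1.30: T₂ = T₁·(P₂/P₁)^((γ−1)/γ) = 486.5 K; V₂ = V₁·(P₁/P₂)^(1/γ) = 40.71 L.

V₂ ≈ 40.7 L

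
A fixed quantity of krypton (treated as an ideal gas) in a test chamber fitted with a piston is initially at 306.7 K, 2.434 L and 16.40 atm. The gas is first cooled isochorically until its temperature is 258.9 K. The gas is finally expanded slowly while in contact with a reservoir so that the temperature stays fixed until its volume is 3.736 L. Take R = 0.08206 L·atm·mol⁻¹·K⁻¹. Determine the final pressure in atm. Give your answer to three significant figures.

P₃ ≈ 9.02 atm

V constant ⇒ P ∝ T: V₂ = V₁; P₂ = P₁·(T₂/T₁) = 13.84 atm.
T constant ⇒ Boyle's law P V = const: T₃ = T₂; P₃ = P₂·(V₂/V₃) = 9.019 atm.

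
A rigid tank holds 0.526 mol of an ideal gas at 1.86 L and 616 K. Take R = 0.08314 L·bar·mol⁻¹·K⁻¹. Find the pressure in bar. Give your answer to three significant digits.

P ≈ 14.5 bar

PV = nRT ⇒ P = nRT/V = (0.526 × 0.08314 × 616) / 1.86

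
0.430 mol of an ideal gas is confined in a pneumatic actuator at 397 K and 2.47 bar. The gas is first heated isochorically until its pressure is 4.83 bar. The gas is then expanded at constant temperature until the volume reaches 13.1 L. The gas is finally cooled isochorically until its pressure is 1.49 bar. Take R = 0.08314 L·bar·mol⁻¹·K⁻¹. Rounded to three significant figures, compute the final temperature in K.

T₄ ≈ 546 K

From PV = nRT: V₁ = nRT₁/P₁ = 5.746 L.
V constant ⇒ P ∝ T: V₂ = V₁; T₂ = T₁·(P₂/P₁) = 776.3 K.
T constant ⇒ Boyle's law P V = const: T₃ = T₂; P₃ = P₂·(V₂/V₃) = 2.119 bar.
Isochoric, so P/T is constant: V₄ = V₃; T₄ = T₃·(P₄/P₃) = 546.0 K.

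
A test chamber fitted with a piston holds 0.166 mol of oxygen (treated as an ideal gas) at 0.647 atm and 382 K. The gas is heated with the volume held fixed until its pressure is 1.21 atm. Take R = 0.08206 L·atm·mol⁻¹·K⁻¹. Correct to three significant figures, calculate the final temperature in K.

From PV = nRT: V₁ = nRT₁/P₁ = 8.043 L.
V constant ⇒ P ∝ T: V₂ = V₁; T₂ = T₁·(P₂/P₁) = 714.4 K.

T₂ ≈ 714 K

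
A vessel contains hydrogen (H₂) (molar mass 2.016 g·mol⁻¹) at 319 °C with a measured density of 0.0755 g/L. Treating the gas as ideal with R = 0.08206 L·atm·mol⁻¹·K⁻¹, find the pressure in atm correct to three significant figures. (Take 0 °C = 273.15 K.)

P ≈ 1.82 atm

ρ = PM/(RT) ⇒ P = ρRT/M = (0.0755 × 0.08206 × 592.1) / 2.016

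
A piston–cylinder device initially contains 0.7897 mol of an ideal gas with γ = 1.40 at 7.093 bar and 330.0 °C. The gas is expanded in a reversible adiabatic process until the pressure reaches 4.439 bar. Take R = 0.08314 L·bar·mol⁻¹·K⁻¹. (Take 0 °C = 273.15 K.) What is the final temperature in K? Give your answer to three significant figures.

T₂ ≈ 528 K

Convert: T₁ = 603.1 K.
From PV = nRT: V₁ = nRT₁/P₁ = 5.583 L.
Adiabatic (γ = 1.40), T V^(γ−1) and P V^γ constant: T₂ = T₁·(P₂/P₁)^((γ−1)/γ) = 527.6 K; V₂ = V₁·(P₁/P₂)^(1/γ) = 7.803 L.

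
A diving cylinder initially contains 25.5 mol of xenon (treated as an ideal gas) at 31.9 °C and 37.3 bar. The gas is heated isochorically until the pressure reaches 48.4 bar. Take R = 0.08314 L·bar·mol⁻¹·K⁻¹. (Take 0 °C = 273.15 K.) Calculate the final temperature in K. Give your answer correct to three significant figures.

T₂ ≈ 396 K

Convert: T₁ = 305.0 K.
From PV = nRT: V₁ = nRT₁/P₁ = 17.34 L.
V constant ⇒ P ∝ T: V₂ = V₁; T₂ = T₁·(P₂/P₁) = 395.8 K.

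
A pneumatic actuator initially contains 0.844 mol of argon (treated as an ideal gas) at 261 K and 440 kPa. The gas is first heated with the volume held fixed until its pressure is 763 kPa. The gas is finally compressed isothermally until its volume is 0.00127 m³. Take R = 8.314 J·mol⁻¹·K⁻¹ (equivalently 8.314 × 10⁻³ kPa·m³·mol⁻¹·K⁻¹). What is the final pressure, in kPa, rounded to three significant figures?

From PV = nRT: V₁ = nRT₁/P₁ = 0.004162 m³.
Isochoric, so P/T is constant: V₂ = V₁; T₂ = T₁·(P₂/P₁) = 452.6 K.
T constant ⇒ Boyle's law P V = const: T₃ = T₂; P₃ = P₂·(V₂/V₃) = 2501 kPa.

P₃ ≈ 2.50e+03 kPa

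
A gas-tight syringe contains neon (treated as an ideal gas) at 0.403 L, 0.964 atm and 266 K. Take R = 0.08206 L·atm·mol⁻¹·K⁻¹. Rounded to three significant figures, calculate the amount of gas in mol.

n ≈ 0.0178 mol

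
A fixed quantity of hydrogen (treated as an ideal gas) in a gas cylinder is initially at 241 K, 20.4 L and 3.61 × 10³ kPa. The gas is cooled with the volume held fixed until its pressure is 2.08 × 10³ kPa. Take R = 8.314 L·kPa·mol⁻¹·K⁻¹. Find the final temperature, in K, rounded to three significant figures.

T₂ ≈ 139 K

V constant ⇒ P ∝ T: V₂ = V₁; T₂ = T₁·(P₂/P₁) = 138.9 K.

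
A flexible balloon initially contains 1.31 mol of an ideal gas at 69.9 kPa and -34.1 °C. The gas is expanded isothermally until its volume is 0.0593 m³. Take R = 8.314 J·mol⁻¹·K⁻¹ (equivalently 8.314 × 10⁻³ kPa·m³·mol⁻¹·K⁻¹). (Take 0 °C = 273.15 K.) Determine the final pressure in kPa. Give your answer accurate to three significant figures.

P₂ ≈ 43.9 kPa

Convert: T₁ = 239.0 K.
From PV = nRT: V₁ = nRT₁/P₁ = 0.03725 m³.
T constant ⇒ Boyle's law P V = const: T₂ = T₁; P₂ = P₁·(V₁/V₂) = 43.91 kPa.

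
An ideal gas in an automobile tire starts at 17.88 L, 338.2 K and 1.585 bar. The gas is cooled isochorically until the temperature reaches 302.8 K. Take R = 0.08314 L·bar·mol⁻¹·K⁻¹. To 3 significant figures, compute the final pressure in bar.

Isochoric, so P/T is constant: V₂ = V₁; P₂ = P₁·(T₂/T₁) = 1.419 bar.

P₂ ≈ 1.42 bar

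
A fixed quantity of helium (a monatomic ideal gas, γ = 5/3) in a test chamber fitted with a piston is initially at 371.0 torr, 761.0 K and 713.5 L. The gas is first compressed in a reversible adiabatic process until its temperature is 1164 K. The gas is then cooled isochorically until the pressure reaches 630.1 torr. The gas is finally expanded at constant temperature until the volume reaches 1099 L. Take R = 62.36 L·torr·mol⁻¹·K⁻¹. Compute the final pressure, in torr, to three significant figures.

P₄ ≈ 216 torr

Reversible adiabatic, γ = 5/3: P₂ = P₁·(T₂/T₁)^(γ/(γ−1)) = 1073 torr; V₂ = V₁·(T₁/T₂)^(1/(γ−1)) = 377.2 L.
V constant ⇒ P ∝ T: V₃ = V₂; T₃ = T₂·(P₃/P₂) = 683.2 K.
T constant ⇒ Boyle's law P V = const: T₄ = T₃; P₄ = P₃·(V₃/V₄) = 216.2 torr.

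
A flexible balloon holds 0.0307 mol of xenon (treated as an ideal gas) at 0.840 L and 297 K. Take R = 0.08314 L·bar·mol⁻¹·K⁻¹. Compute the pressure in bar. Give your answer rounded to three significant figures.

PV = nRT ⇒ P = nRT/V = (0.0307 × 0.08314 × 297) / 0.840

P ≈ 0.902 bar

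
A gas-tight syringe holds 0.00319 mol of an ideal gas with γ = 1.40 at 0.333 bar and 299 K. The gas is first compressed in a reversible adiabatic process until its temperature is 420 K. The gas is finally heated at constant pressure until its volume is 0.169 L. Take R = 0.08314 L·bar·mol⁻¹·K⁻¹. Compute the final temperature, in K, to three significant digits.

T₃ ≈ 697 K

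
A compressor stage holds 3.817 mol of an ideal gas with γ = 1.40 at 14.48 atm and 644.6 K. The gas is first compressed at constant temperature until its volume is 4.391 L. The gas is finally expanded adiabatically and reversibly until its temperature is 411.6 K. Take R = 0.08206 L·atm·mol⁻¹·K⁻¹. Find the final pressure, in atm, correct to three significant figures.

P₃ ≈ 9.57 atm

From PV = nRT: V₁ = nRT₁/P₁ = 13.94 L.
T constant ⇒ Boyle's law P V = const: T₂ = T₁; P₂ = P₁·(V₁/V₂) = 45.98 atm.
Reversible adiabatic, γ = 1.40: P₃ = P₂·(T₃/T₂)^(γ/(γ−1)) = 9.566 atm; V₃ = V₂·(T₂/T₃)^(1/(γ−1)) = 13.48 L.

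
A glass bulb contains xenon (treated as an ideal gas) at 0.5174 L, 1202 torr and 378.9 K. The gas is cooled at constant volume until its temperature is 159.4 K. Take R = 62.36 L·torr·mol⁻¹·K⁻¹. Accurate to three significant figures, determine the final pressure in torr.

Isochoric, so P/T is constant: V₂ = V₁; P₂ = P₁·(T₂/T₁) = 505.7 torr.

P₂ ≈ 506 torr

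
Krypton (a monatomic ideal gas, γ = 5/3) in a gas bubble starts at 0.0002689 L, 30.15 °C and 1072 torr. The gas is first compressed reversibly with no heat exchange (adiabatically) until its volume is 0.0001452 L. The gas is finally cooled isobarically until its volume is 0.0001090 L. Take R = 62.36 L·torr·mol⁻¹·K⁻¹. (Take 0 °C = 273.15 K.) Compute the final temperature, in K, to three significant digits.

T₃ ≈ 343 K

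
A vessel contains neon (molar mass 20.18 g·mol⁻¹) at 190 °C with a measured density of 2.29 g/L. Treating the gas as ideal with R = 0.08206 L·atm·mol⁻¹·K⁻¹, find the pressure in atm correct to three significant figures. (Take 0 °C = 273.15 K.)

ρ = PM/(RT) ⇒ P = ρRT/M = (2.29 × 0.08206 × 463.1) / 20.18

P ≈ 4.31 atm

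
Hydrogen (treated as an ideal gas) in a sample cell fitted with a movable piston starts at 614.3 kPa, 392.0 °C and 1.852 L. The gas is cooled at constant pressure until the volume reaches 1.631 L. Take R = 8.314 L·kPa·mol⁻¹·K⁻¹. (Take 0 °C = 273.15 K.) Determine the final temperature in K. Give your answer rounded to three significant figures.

T₂ ≈ 586 K

Convert: T₁ = 665.1 K.
Isobaric, so V/T is constant: P₂ = P₁; T₂ = T₁·(V₂/V₁) = 585.8 K.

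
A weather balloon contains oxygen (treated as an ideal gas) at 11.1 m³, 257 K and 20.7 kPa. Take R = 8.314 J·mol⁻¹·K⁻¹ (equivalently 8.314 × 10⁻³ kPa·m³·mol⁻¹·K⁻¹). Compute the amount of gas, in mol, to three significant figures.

n ≈ 108 mol

PV = nRT ⇒ n = PV/(RT) = (20.7 × 11.1) / (8.314 × 10⁻³ × 257)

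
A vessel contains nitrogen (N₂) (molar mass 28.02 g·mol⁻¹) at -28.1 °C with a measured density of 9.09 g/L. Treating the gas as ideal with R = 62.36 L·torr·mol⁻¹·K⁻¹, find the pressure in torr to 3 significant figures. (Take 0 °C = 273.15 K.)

ρ = PM/(RT) ⇒ P = ρRT/M = (9.09 × 62.36 × 245.0) / 28.02

P ≈ 4.96e+03 torr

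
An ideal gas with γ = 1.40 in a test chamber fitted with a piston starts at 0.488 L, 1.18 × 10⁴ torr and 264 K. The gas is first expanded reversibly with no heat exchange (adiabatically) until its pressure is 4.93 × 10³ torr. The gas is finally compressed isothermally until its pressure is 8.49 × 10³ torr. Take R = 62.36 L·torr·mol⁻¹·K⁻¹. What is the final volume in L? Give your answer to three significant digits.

V₃ ≈ 0.529 L

Reversible adiabatic, γ = 1.40: T₂ = T₁·(P₂/P₁)^((γ−1)/γ) = 205.7 K; V₂ = V₁·(P₁/P₂)^(1/γ) = 0.9102 L.
T constant ⇒ Boyle's law P V = const: T₃ = T₂; V₃ = V₂·(P₂/P₃) = 0.5286 L.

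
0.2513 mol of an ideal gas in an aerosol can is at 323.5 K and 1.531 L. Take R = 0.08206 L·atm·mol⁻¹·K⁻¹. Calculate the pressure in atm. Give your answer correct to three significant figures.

PV = nRT ⇒ P = nRT/V = (0.2513 × 0.08206 × 323.5) / 1.531

P ≈ 4.36 atm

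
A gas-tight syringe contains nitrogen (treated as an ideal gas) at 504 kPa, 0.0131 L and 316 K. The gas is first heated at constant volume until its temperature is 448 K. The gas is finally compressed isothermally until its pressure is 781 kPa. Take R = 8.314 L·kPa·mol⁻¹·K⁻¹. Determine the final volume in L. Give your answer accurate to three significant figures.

V₃ ≈ 0.0120 L

V constant ⇒ P ∝ T: V₂ = V₁; P₂ = P₁·(T₂/T₁) = 714.5 kPa.
T constant ⇒ Boyle's law P V = const: T₃ = T₂; V₃ = V₂·(P₂/P₃) = 0.01199 L.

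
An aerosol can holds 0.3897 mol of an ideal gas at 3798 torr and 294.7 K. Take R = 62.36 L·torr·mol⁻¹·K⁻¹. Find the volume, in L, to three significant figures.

PV = nRT ⇒ V = nRT/P = (0.3897 × 62.36 × 294.7) / 3798

V ≈ 1.89 L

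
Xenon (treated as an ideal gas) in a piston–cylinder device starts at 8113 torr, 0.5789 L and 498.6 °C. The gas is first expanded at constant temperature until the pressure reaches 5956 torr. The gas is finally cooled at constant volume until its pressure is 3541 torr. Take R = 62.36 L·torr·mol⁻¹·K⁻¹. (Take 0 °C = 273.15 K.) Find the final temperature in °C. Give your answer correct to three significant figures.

T₃ ≈ 186 °C

Convert: T₁ = 771.8 K.
Isothermal, so P V is constant: T₂ = T₁; V₂ = V₁·(P₁/P₂) = 0.7886 L.
V constant ⇒ P ∝ T: V₃ = V₂; T₃ = T₂·(P₃/P₂) = 458.8 K.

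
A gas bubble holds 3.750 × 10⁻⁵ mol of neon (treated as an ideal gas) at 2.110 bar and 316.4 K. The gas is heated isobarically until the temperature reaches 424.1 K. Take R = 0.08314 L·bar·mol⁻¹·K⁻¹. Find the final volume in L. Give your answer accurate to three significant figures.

V₂ ≈ 0.000627 L

From PV = nRT: V₁ = nRT₁/P₁ = 0.0004675 L.
Isobaric, so V/T is constant: P₂ = P₁; V₂ = V₁·(T₂/T₁) = 0.0006267 L.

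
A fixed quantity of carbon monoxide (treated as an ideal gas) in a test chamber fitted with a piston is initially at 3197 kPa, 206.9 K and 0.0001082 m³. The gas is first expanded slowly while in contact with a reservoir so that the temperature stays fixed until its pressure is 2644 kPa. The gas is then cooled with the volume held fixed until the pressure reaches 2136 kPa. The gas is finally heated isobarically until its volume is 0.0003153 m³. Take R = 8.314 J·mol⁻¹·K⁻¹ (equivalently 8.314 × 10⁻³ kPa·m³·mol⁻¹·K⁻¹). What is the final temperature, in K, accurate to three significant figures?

T₄ ≈ 403 K

T constant ⇒ Boyle's law P V = const: T₂ = T₁; V₂ = V₁·(P₁/P₂) = 0.0001308 m³.
Isochoric, so P/T is constant: V₃ = V₂; T₃ = T₂·(P₃/P₂) = 167.1 K.
P constant ⇒ V ∝ T: P₄ = P₃; T₄ = T₃·(V₄/V₃) = 402.8 K.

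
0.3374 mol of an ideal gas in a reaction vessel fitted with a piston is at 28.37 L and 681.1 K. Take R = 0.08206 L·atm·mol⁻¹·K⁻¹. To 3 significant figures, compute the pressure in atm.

P ≈ 0.665 atm

PV = nRT ⇒ P = nRT/V = (0.3374 × 0.08206 × 681.1) / 28.37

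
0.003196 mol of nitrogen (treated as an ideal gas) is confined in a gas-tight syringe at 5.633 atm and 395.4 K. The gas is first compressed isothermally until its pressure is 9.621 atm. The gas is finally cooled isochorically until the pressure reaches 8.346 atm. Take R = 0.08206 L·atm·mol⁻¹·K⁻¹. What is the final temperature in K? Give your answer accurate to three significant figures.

T₃ ≈ 343 K

From PV = nRT: V₁ = nRT₁/P₁ = 0.01841 L.
Isothermal, so P V is constant: T₂ = T₁; V₂ = V₁·(P₁/P₂) = 0.01078 L.
Isochoric, so P/T is constant: V₃ = V₂; T₃ = T₂·(P₃/P₂) = 343.0 K.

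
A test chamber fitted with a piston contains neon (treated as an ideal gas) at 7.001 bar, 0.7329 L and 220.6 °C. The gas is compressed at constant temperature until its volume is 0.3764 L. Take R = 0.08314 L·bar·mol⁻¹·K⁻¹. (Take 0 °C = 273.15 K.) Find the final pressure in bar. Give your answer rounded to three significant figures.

Convert: T₁ = 493.8 K.
Isothermal, so P V is constant: T₂ = T₁; P₂ = P₁·(V₁/V₂) = 13.63 bar.

P₂ ≈ 13.6 bar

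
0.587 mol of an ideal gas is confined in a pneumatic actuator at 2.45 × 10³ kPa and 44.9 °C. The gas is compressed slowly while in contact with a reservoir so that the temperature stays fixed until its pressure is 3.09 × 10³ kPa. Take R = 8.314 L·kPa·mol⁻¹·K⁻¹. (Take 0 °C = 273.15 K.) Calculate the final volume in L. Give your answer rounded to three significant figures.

V₂ ≈ 0.502 L

Convert: T₁ = 318.0 K.
From PV = nRT: V₁ = nRT₁/P₁ = 0.6335 L.
T constant ⇒ Boyle's law P V = const: T₂ = T₁; V₂ = V₁·(P₁/P₂) = 0.5023 L.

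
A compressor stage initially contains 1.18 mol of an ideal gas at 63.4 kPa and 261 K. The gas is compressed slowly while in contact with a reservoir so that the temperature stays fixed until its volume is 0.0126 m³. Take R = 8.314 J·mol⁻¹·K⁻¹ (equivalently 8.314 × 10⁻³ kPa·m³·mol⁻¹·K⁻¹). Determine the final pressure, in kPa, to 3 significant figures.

P₂ ≈ 203 kPa

From PV = nRT: V₁ = nRT₁/P₁ = 0.04039 m³.
T constant ⇒ Boyle's law P V = const: T₂ = T₁; P₂ = P₁·(V₁/V₂) = 203.2 kPa.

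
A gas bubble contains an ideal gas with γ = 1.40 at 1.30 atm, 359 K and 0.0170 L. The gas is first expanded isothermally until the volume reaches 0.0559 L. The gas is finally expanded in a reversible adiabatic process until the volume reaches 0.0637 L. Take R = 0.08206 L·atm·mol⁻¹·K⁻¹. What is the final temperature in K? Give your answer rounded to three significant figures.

T₃ ≈ 341 K

Isothermal, so P V is constant: T₂ = T₁; P₂ = P₁·(V₁/V₂) = 0.3953 atm.
Reversible adiabatic, γ = 1.40: T₃ = T₂·(V₂/V₃)^(γ−1) = 340.7 K; P₃ = P₂·(V₂/V₃)^γ = 0.3293 atm.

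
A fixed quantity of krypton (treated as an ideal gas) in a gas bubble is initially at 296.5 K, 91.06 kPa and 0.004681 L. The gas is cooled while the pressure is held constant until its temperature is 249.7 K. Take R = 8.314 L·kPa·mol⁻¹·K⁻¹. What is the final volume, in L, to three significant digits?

V₂ ≈ 0.00394 L

Isobaric, so V/T is constant: P₂ = P₁; V₂ = V₁·(T₂/T₁) = 0.003942 L.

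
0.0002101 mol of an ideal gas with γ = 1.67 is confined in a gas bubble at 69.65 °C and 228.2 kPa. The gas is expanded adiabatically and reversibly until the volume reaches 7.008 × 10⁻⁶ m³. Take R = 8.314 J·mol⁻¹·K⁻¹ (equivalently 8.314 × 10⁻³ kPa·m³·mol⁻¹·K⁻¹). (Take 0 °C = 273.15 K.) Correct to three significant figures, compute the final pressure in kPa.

P₂ ≈ 44.2 kPa

Convert: T₁ = 342.8 K.
From PV = nRT: V₁ = nRT₁/P₁ = 2.624e-06 m³.
Adiabatic (γ = 1.67), T V^(γ−1) and P V^γ constant: T₂ = T₁·(V₁/V₂)^(γ−1) = 177.5 K; P₂ = P₁·(V₁/V₂)^γ = 44.24 kPa.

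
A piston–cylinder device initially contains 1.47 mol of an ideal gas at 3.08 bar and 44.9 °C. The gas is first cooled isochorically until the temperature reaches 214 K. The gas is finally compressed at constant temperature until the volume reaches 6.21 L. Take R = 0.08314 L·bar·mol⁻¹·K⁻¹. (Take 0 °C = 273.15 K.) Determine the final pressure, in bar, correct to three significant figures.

P₃ ≈ 4.21 bar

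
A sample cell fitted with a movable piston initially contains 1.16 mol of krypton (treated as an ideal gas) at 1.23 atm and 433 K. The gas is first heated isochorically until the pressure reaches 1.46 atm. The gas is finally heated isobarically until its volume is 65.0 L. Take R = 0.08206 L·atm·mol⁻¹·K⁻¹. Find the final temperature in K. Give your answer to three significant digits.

From PV = nRT: V₁ = nRT₁/P₁ = 33.51 L.
V constant ⇒ P ∝ T: V₂ = V₁; T₂ = T₁·(P₂/P₁) = 514.0 K.
Isobaric, so V/T is constant: P₃ = P₂; T₃ = T₂·(V₃/V₂) = 997.0 K.

T₃ ≈ 997 K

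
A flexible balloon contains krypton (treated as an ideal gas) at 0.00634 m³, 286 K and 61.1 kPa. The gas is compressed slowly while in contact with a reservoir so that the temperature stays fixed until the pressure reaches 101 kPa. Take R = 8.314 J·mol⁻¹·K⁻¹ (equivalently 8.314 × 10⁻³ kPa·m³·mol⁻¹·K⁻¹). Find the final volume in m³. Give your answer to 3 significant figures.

T constant ⇒ Boyle's law P V = const: T₂ = T₁; V₂ = V₁·(P₁/P₂) = 0.003835 m³.

V₂ ≈ 0.00384 m³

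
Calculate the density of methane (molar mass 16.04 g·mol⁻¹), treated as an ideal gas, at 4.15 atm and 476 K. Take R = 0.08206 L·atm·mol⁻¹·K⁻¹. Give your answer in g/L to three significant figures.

ρ ≈ 1.70 g/L

ρ = PM/(RT) = (4.15 × 16.04) / (0.08206 × 476.0)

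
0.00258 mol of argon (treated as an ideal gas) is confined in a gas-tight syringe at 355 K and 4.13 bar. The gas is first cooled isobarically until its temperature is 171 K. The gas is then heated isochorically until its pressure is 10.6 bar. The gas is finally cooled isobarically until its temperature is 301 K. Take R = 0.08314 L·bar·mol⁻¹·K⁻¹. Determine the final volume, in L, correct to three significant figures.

V₄ ≈ 0.00609 L

From PV = nRT: V₁ = nRT₁/P₁ = 0.01844 L.
P constant ⇒ V ∝ T: P₂ = P₁; V₂ = V₁·(T₂/T₁) = 0.008881 L.
Isochoric, so P/T is constant: V₃ = V₂; T₃ = T₂·(P₃/P₂) = 438.9 K.
P constant ⇒ V ∝ T: P₄ = P₃; V₄ = V₃·(T₄/T₃) = 0.006091 L.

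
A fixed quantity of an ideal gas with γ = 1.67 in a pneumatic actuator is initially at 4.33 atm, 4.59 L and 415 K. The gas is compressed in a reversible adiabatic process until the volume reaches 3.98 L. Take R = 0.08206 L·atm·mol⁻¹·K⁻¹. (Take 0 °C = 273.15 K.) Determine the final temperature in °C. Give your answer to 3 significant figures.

Reversible adiabatic, γ = 1.67: T₂ = T₁·(V₁/V₂)^(γ−1) = 456.6 K; P₂ = P₁·(V₁/V₂)^γ = 5.494 atm.

T₂ ≈ 183 °C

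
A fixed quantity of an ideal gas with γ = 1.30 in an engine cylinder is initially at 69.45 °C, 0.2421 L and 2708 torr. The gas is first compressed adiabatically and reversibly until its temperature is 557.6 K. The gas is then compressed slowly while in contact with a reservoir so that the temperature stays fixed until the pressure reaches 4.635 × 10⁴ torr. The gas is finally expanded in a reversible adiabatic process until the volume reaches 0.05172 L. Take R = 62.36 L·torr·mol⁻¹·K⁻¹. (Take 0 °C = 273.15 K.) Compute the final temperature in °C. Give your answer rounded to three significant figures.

Convert: T₁ = 342.6 K.
Adiabatic (γ = 1.30), T V^(γ−1) and P V^γ constant: P₂ = P₁·(T₂/T₁)^(γ/(γ−1)) = 2.235e+04 torr; V₂ = V₁·(T₁/T₂)^(1/(γ−1)) = 0.04774 L.
T constant ⇒ Boyle's law P V = const: T₃ = T₂; V₃ = V₂·(P₂/P₃) = 0.02302 L.
Reversible adiabatic, γ = 1.30: T₄ = T₃·(V₃/V₄)^(γ−1) = 437.4 K; P₄ = P₃·(V₃/V₄)^γ = 1.618e+04 torr.

T₄ ≈ 164 °C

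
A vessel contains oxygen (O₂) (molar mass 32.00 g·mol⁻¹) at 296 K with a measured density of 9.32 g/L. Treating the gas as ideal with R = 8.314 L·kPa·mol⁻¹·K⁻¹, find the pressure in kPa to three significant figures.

P ≈ 717 kPa

ρ = PM/(RT) ⇒ P = ρRT/M = (9.32 × 8.314 × 296.0) / 32.00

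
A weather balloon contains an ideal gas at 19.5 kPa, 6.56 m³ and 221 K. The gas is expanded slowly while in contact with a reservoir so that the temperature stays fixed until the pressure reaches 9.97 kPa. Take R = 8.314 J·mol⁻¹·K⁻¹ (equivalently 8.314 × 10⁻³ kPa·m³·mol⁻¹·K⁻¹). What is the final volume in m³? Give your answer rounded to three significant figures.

T constant ⇒ Boyle's law P V = const: T₂ = T₁; V₂ = V₁·(P₁/P₂) = 12.83 m³.

V₂ ≈ 12.8 m³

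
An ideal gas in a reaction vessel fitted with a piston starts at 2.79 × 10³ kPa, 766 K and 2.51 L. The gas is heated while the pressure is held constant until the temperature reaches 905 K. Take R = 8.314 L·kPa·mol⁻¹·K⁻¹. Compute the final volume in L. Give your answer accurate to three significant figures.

P constant ⇒ V ∝ T: P₂ = P₁; V₂ = V₁·(T₂/T₁) = 2.965 L.

V₂ ≈ 2.97 L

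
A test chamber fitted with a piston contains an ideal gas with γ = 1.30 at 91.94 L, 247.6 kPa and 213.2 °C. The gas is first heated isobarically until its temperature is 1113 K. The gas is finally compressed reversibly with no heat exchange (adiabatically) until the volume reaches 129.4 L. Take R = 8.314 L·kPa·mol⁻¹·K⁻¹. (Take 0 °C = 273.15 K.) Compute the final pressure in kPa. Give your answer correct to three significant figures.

Convert: T₁ = 486.3 K.
Isobaric, so V/T is constant: P₂ = P₁; V₂ = V₁·(T₂/T₁) = 210.4 L.
Adiabatic (γ = 1.30), T V^(γ−1) and P V^γ constant: T₃ = T₂·(V₂/V₃)^(γ−1) = 1288 K; P₃ = P₂·(V₂/V₃)^γ = 465.8 kPa.

P₃ ≈ 466 kPa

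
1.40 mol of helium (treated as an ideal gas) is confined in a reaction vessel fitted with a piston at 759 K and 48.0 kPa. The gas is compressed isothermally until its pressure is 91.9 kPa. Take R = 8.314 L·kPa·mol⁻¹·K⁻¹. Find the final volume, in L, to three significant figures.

From PV = nRT: V₁ = nRT₁/P₁ = 184.1 L.
T constant ⇒ Boyle's law P V = const: T₂ = T₁; V₂ = V₁·(P₁/P₂) = 96.13 L.

V₂ ≈ 96.1 L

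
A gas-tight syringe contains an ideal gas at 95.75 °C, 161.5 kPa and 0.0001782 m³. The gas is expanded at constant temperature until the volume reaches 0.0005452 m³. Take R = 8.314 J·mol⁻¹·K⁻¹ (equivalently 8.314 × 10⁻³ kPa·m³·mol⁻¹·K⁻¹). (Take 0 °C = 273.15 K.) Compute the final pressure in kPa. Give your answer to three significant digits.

Convert: T₁ = 368.9 K.
T constant ⇒ Boyle's law P V = const: T₂ = T₁; P₂ = P₁·(V₁/V₂) = 52.79 kPa.

P₂ ≈ 52.8 kPa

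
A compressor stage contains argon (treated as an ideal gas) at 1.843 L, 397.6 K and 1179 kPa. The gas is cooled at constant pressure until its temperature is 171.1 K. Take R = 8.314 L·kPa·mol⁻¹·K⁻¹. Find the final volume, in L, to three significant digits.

V₂ ≈ 0.793 L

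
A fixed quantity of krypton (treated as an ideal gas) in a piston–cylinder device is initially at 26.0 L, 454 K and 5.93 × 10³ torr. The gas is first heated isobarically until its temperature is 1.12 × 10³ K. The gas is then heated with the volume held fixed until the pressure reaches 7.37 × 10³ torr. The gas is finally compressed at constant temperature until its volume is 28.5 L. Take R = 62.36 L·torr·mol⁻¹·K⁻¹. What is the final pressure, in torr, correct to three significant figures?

P constant ⇒ V ∝ T: P₂ = P₁; V₂ = V₁·(T₂/T₁) = 64.14 L.
V constant ⇒ P ∝ T: V₃ = V₂; T₃ = T₂·(P₃/P₂) = 1392 K.
T constant ⇒ Boyle's law P V = const: T₄ = T₃; P₄ = P₃·(V₃/V₄) = 1.659e+04 torr.

P₄ ≈ 1.66e+04 torr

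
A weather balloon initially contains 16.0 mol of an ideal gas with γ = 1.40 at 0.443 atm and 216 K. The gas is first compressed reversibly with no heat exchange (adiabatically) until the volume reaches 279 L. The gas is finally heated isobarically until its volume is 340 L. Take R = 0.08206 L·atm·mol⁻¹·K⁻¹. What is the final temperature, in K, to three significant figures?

T₃ ≈ 367 K

From PV = nRT: V₁ = nRT₁/P₁ = 640.2 L.
Adiabatic (γ = 1.40), T V^(γ−1) and P V^γ constant: T₂ = T₁·(V₁/V₂)^(γ−1) = 301.1 K; P₂ = P₁·(V₁/V₂)^γ = 1.417 atm.
Isobaric, so V/T is constant: P₃ = P₂; T₃ = T₂·(V₃/V₂) = 367.0 K.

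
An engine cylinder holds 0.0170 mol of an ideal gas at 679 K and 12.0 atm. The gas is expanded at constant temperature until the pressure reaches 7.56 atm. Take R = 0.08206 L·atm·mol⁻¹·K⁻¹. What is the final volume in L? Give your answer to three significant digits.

V₂ ≈ 0.125 L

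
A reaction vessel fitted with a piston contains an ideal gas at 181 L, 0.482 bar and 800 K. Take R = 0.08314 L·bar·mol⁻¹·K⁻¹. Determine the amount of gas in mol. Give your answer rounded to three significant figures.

PV = nRT ⇒ n = PV/(RT) = (0.482 × 181) / (0.08314 × 800)

n ≈ 1.31 mol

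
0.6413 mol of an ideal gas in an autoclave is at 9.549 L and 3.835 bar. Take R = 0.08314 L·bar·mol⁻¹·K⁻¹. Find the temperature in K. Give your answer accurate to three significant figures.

T ≈ 687 K

PV = nRT ⇒ T = PV/(nR) = (3.835 × 9.549) / (0.6413 × 0.08314)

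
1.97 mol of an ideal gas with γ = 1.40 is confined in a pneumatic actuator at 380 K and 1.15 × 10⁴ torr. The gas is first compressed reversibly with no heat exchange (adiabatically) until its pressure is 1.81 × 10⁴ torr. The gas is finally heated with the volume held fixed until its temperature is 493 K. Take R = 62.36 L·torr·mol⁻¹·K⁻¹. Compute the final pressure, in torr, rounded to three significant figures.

From PV = nRT: V₁ = nRT₁/P₁ = 4.059 L.
Adiabatic (γ = 1.40), T V^(γ−1) and P V^γ constant: T₂ = T₁·(P₂/P₁)^((γ−1)/γ) = 432.6 K; V₂ = V₁·(P₁/P₂)^(1/γ) = 2.936 L.
Isochoric, so P/T is constant: V₃ = V₂; P₃ = P₂·(T₃/T₂) = 2.063e+04 torr.

P₃ ≈ 2.06e+04 torr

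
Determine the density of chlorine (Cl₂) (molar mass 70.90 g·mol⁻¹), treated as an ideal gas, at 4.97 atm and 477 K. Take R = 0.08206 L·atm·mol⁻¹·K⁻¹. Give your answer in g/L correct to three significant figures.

ρ ≈ 9.00 g/L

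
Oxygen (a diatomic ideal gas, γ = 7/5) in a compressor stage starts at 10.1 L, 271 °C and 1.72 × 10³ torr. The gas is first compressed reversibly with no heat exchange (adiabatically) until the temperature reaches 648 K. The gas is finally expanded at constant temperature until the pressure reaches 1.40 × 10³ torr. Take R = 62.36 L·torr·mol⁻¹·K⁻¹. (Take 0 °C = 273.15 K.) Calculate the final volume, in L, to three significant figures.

V₃ ≈ 14.8 L

Convert: T₁ = 544.1 K.
Adiabatic (γ = 7/5), T V^(γ−1) and P V^γ constant: P₂ = P₁·(T₂/T₁)^(γ/(γ−1)) = 3170 torr; V₂ = V₁·(T₁/T₂)^(1/(γ−1)) = 6.527 L.
T constant ⇒ Boyle's law P V = const: T₃ = T₂; V₃ = V₂·(P₂/P₃) = 14.78 L.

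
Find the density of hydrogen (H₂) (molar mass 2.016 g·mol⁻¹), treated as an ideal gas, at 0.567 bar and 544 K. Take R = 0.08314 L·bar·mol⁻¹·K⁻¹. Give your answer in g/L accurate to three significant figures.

ρ = PM/(RT) = (0.567 × 2.016) / (0.08314 × 544.0)

ρ ≈ 0.0253 g/L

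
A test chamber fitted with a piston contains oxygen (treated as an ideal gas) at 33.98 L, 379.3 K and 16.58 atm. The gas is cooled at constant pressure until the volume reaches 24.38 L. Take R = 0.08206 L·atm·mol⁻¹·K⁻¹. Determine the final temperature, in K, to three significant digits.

P constant ⇒ V ∝ T: P₂ = P₁; T₂ = T₁·(V₂/V₁) = 272.1 K.

T₂ ≈ 272 K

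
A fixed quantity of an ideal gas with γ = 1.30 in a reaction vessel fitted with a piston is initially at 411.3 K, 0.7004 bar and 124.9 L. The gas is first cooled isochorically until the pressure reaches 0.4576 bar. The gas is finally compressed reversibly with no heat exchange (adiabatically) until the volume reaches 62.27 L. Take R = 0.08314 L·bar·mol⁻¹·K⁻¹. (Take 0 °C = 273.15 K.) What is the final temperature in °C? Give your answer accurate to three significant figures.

T₃ ≈ 58.0 °C

V constant ⇒ P ∝ T: V₂ = V₁; T₂ = T₁·(P₂/P₁) = 268.7 K.
Reversible adiabatic, γ = 1.30: T₃ = T₂·(V₂/V₃)^(γ−1) = 331.1 K; P₃ = P₂·(V₂/V₃)^γ = 1.131 bar.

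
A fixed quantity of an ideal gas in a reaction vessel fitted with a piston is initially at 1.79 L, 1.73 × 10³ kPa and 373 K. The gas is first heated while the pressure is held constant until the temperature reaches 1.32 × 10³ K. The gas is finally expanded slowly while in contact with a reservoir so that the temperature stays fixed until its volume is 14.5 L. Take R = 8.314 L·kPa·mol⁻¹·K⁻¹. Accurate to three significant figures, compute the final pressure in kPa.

P constant ⇒ V ∝ T: P₂ = P₁; V₂ = V₁·(T₂/T₁) = 6.335 L.
Isothermal, so P V is constant: T₃ = T₂; P₃ = P₂·(V₂/V₃) = 755.8 kPa.

P₃ ≈ 756 kPa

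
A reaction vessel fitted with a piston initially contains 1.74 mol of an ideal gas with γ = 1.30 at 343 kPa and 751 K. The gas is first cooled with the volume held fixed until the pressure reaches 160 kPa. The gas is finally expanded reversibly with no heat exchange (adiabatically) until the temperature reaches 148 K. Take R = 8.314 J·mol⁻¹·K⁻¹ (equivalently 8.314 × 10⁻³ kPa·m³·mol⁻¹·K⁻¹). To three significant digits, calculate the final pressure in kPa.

From PV = nRT: V₁ = nRT₁/P₁ = 0.03167 m³.
V constant ⇒ P ∝ T: V₂ = V₁; T₂ = T₁·(P₂/P₁) = 350.3 K.
Reversible adiabatic, γ = 1.30: P₃ = P₂·(T₃/T₂)^(γ/(γ−1)) = 3.824 kPa; V₃ = V₂·(T₂/T₃)^(1/(γ−1)) = 0.5598 m³.

P₃ ≈ 3.82 kPa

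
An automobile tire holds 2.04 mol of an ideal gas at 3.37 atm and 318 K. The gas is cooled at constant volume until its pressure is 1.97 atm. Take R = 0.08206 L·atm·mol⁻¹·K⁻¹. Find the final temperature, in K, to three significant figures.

T₂ ≈ 186 K

From PV = nRT: V₁ = nRT₁/P₁ = 15.80 L.
Isochoric, so P/T is constant: V₂ = V₁; T₂ = T₁·(P₂/P₁) = 185.9 K.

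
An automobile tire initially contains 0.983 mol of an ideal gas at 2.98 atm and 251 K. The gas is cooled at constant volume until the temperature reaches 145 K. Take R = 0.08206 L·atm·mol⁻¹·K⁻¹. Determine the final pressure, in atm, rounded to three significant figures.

P₂ ≈ 1.72 atm

From PV = nRT: V₁ = nRT₁/P₁ = 6.794 L.
Isochoric, so P/T is constant: V₂ = V₁; P₂ = P₁·(T₂/T₁) = 1.722 atm.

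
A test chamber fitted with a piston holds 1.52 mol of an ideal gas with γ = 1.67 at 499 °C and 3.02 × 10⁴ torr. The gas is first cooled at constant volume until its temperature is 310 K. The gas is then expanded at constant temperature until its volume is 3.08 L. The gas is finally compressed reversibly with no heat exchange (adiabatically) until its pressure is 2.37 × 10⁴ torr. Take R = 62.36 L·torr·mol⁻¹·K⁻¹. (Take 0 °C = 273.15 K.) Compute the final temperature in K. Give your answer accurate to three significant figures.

T₄ ≈ 447 K

Convert: T₁ = 772.1 K.
From PV = nRT: V₁ = nRT₁/P₁ = 2.424 L.
Isochoric, so P/T is constant: V₂ = V₁; P₂ = P₁·(T₂/T₁) = 1.212e+04 torr.
Isothermal, so P V is constant: T₃ = T₂; P₃ = P₂·(V₂/V₃) = 9540 torr.
Adiabatic (γ = 1.67), T V^(γ−1) and P V^γ constant: T₄ = T₃·(P₄/P₃)^((γ−1)/γ) = 446.6 K; V₄ = V₃·(P₃/P₄)^(1/γ) = 1.786 L.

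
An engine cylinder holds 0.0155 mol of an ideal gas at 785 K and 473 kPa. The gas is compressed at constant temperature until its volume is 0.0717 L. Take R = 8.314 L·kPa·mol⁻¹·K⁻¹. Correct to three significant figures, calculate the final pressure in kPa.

P₂ ≈ 1.41e+03 kPa

From PV = nRT: V₁ = nRT₁/P₁ = 0.2139 L.
T constant ⇒ Boyle's law P V = const: T₂ = T₁; P₂ = P₁·(V₁/V₂) = 1411 kPa.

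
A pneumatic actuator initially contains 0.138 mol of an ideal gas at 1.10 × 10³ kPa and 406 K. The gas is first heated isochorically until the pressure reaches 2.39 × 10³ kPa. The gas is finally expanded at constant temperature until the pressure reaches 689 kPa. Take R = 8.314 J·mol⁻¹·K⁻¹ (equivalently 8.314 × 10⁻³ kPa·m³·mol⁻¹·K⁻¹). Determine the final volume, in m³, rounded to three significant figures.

From PV = nRT: V₁ = nRT₁/P₁ = 0.0004235 m³.
V constant ⇒ P ∝ T: V₂ = V₁; T₂ = T₁·(P₂/P₁) = 882.1 K.
Isothermal, so P V is constant: T₃ = T₂; V₃ = V₂·(P₂/P₃) = 0.001469 m³.

V₃ ≈ 0.00147 m³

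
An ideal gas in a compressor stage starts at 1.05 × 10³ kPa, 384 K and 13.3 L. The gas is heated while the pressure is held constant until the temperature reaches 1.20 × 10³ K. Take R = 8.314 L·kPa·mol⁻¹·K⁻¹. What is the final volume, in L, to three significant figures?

V₂ ≈ 41.6 L

P constant ⇒ V ∝ T: P₂ = P₁; V₂ = V₁·(T₂/T₁) = 41.56 L.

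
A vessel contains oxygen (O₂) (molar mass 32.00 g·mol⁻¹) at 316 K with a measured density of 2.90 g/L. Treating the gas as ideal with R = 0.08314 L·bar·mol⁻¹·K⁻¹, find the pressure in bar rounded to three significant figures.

P ≈ 2.38 bar

ρ = PM/(RT) ⇒ P = ρRT/M = (2.90 × 0.08314 × 316.0) / 32.00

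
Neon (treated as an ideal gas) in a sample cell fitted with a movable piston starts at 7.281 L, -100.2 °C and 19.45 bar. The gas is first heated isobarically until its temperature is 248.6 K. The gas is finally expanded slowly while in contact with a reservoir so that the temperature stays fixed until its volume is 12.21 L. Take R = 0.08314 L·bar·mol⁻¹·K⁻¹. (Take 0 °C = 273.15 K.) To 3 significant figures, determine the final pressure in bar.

Convert: T₁ = 172.9 K.
P constant ⇒ V ∝ T: P₂ = P₁; V₂ = V₁·(T₂/T₁) = 10.47 L.
Isothermal, so P V is constant: T₃ = T₂; P₃ = P₂·(V₂/V₃) = 16.67 bar.

P₃ ≈ 16.7 bar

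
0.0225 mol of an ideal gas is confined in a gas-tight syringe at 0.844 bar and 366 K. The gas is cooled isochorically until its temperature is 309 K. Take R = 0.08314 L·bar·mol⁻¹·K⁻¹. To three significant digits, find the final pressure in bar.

P₂ ≈ 0.713 bar

From PV = nRT: V₁ = nRT₁/P₁ = 0.8112 L.
V constant ⇒ P ∝ T: V₂ = V₁; P₂ = P₁·(T₂/T₁) = 0.7126 bar.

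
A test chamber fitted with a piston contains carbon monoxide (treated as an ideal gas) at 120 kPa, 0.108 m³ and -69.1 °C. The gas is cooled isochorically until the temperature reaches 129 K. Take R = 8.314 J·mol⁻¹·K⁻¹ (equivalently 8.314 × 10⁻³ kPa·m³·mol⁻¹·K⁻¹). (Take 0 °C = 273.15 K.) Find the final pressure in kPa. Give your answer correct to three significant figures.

P₂ ≈ 75.9 kPa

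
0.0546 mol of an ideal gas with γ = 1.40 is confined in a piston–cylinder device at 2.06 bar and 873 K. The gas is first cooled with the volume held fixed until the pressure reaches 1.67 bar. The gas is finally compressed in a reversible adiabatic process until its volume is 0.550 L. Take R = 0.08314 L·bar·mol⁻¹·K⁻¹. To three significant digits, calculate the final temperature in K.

T₃ ≈ 1.17e+03 K

From PV = nRT: V₁ = nRT₁/P₁ = 1.924 L.
Isochoric, so P/T is constant: V₂ = V₁; T₂ = T₁·(P₂/P₁) = 707.7 K.
Reversible adiabatic, γ = 1.40: T₃ = T₂·(V₂/V₃)^(γ−1) = 1168 K; P₃ = P₂·(V₂/V₃)^γ = 9.639 bar.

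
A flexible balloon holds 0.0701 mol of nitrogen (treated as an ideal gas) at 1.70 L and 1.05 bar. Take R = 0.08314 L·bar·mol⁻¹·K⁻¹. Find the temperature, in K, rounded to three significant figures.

T ≈ 306 K

PV = nRT ⇒ T = PV/(nR) = (1.05 × 1.70) / (0.0701 × 0.08314)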